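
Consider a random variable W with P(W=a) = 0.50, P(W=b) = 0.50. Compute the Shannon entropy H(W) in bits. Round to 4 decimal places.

1.0000 bits

H(W) = −Σ p·log₂ p.
  −(0.50)·log₂(0.50) = 0.50000
  −(0.50)·log₂(0.50) = 0.50000
Sum: 0.50000 + 0.50000 = 1.0000 bits.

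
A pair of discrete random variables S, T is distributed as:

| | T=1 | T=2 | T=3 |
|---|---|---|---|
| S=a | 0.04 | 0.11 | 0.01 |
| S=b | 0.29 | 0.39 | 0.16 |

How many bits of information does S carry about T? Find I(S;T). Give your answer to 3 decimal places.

0.024 bits

Marginals: p(S) = (0.1600, 0.8400), p(T) = (0.3300, 0.5000, 0.1700).
I(S;T) = Σ p(x,y)·log₂[p(x,y)/(p(x)p(y))].
  (a,1): 0.04·log₂(0.7576) = -0.0160
  (a,2): 0.11·log₂(1.3750) = 0.0505
  (a,3): 0.01·log₂(0.3676) = -0.0144
  (b,1): 0.29·log₂(1.0462) = 0.0189
  (b,2): 0.39·log₂(0.9286) = -0.0417
  (b,3): 0.16·log₂(1.1204) = 0.0263
Sum = 0.024 bits.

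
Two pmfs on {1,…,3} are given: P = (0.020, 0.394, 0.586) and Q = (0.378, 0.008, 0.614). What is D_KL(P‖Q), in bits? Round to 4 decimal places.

2.0908 bits

D(P‖Q) = Σ p·log₂(p/q).
  0.020·log₂(0.020/0.378) = -0.08481
  0.394·log₂(0.394/0.008) = 2.21509
  0.586·log₂(0.586/0.614) = -0.03946
D(P‖Q) = 2.0908 bits.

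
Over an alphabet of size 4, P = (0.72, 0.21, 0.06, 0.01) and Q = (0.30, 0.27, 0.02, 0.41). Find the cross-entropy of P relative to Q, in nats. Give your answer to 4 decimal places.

1.3855 nats

H(P,Q) = −Σ p·ln q.
  −0.72·ln(0.30) = 0.86686
  −0.21·ln(0.27) = 0.27496
  −0.06·ln(0.02) = 0.23472
  −0.01·ln(0.41) = 0.00892
H(P,Q) = 1.3855 nats.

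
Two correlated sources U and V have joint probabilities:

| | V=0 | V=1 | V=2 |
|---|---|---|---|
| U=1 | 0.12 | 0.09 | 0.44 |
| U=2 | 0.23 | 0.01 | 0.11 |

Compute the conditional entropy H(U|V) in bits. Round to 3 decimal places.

Marginals: p(U) = (0.6500, 0.3500), p(V) = (0.3500, 0.1000, 0.5500).
H(U|V) = Σ p(V) · H(U|V=·).
  V=0: p=0.3500, H(U|V=0) = 0.9275
  V=1: p=0.1000, H(U|V=1) = 0.4690
  V=2: p=0.5500, H(U|V=2) = 0.7219
Weighted sum = 0.769 bits.

0.769 bits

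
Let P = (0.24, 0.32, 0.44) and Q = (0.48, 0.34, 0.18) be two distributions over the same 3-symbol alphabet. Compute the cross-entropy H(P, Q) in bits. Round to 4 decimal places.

1.8407 bits

H(P,Q) = −Σ p·log₂ q.
  −0.24·log₂(0.48) = 0.25413
  −0.32·log₂(0.34) = 0.49805
  −0.44·log₂(0.18) = 1.08853
H(P,Q) = 1.8407 bits.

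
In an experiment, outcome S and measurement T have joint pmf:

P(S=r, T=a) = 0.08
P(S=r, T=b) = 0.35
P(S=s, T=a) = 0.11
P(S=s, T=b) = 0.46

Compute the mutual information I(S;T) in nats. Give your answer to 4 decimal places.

0.0000 nats

Marginals: p(S) = (0.4300, 0.5700), p(T) = (0.1900, 0.8100).
I(S;T) = Σ p(x,y)·ln[p(x,y)/(p(x)p(y))].
  (r,a): 0.08·ln(0.9792) = -0.00168
  (r,b): 0.35·ln(1.0049) = 0.00170
  (s,a): 0.11·ln(1.0157) = 0.00171
  (s,b): 0.46·ln(0.9963) = -0.00170
Sum = 0.0000 nats.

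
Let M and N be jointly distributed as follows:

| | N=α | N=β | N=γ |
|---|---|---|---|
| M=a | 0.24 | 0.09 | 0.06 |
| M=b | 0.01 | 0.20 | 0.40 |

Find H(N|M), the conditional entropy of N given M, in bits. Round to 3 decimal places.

1.145 bits

Chain rule: H(N|M) = H(M,N) − H(M).
Marginals: p(M) = (0.3900, 0.6100), p(N) = (0.2500, 0.2900, 0.4600).
H(M,N) = 2.1099 bits; H(M) = 0.9648 bits.
H(N|M) = 2.1099 − 0.9648 = 1.145 bits.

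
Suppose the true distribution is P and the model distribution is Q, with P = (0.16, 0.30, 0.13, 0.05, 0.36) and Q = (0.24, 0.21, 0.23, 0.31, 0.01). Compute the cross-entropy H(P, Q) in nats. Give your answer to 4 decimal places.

2.6040 nats

H(P,Q) = −Σ p·ln q.
  −0.16·ln(0.24) = 0.22834
  −0.30·ln(0.21) = 0.46819
  −0.13·ln(0.23) = 0.19106
  −0.05·ln(0.31) = 0.05856
  −0.36·ln(0.01) = 1.65786
H(P,Q) = 2.6040 nats.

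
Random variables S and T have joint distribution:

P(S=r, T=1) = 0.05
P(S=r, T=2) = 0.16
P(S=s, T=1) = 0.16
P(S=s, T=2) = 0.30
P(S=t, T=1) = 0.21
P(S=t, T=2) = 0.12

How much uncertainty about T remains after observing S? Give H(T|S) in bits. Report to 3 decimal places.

0.907 bits

Marginals: p(S) = (0.2100, 0.4600, 0.3300), p(T) = (0.4200, 0.5800).
H(T|S) = Σ p(S) · H(T|S=·).
  S=r: p=0.2100, H(T|S=r) = 0.7919
  S=s: p=0.4600, H(T|S=s) = 0.9321
  S=t: p=0.3300, H(T|S=t) = 0.9457
Weighted sum = 0.907 bits.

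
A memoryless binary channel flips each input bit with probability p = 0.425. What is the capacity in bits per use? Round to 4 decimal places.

Binary symmetric channel: C = 1 − h₂(ε) where h₂ is the binary entropy function.
h₂(0.425) = −0.425·log₂0.425 − 0.575·log₂0.575 = 0.9837.
C = 1 − 0.9837 = 0.0163 bits per channel use.

0.0163 bits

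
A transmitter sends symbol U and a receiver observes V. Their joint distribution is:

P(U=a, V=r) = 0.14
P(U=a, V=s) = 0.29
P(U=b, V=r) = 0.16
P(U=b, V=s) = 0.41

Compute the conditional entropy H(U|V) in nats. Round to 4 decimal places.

Marginals: p(U) = (0.4300, 0.5700), p(V) = (0.3000, 0.7000).
H(U|V) = Σ p(V) · H(U|V=·).
  V=r: p=0.3000, H(U|V=r) = 0.6909
  V=s: p=0.7000, H(U|V=s) = 0.6784
Weighted sum = 0.6821 nats.

0.6821 nats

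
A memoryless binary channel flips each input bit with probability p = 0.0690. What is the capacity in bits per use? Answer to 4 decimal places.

0.6378 bits

Binary symmetric channel: C = 1 − h₂(ε) where h₂ is the binary entropy function.
h₂(0.0690) = −0.0690·log₂0.0690 − 0.9310·log₂0.9310 = 0.3622.
C = 1 − 0.3622 = 0.6378 bits per channel use.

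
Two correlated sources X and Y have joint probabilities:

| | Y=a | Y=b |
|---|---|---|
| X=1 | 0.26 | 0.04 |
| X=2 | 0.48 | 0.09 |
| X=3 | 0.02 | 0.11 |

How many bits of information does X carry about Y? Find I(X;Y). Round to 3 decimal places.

0.186 bits

Marginals: p(X) = (0.3000, 0.5700, 0.1300), p(Y) = (0.7600, 0.2400).
I(X;Y) = Σ p(x,y)·log₂[p(x,y)/(p(x)p(y))].
  (1,a): 0.26·log₂(1.1404) = 0.0493
  (1,b): 0.04·log₂(0.5556) = -0.0339
  (2,a): 0.48·log₂(1.1080) = 0.0710
  (2,b): 0.09·log₂(0.6579) = -0.0544
  (3,a): 0.02·log₂(0.2024) = -0.0461
  (3,b): 0.11·log₂(3.5256) = 0.2000
Sum = 0.186 bits.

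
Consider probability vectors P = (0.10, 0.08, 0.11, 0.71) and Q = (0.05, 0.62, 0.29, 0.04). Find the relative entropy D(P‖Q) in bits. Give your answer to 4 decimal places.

2.6561 bits

D(P‖Q) = Σ p·log₂(p/q).
  0.10·log₂(0.10/0.05) = 0.10000
  0.08·log₂(0.08/0.62) = -0.23634
  0.11·log₂(0.11/0.29) = -0.15384
  0.71·log₂(0.71/0.04) = 2.94632
D(P‖Q) = 2.6561 bits.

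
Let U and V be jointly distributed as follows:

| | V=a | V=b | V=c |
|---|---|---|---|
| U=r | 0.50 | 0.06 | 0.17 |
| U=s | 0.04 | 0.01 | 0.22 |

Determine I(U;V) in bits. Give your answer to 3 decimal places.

Marginals: p(U) = (0.7300, 0.2700), p(V) = (0.5400, 0.0700, 0.3900).
I(U;V) = H(U) + H(V) − H(U,V).
H(U) = 0.8415, H(V) = 1.2784, H(U,V) = 1.9109.
I(U;V) = 0.8415 + 1.2784 − 1.9109 = 0.209 bits.

0.209 bits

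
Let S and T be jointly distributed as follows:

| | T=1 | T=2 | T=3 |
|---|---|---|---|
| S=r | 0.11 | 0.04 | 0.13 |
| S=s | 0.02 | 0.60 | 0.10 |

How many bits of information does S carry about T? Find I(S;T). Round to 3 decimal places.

0.332 bits

Marginals: p(S) = (0.2800, 0.7200), p(T) = (0.1300, 0.6400, 0.2300).
I(S;T) = Σ p(x,y)·log₂[p(x,y)/(p(x)p(y))].
  (r,1): 0.11·log₂(3.0220) = 0.1755
  (r,2): 0.04·log₂(0.2232) = -0.0865
  (r,3): 0.13·log₂(2.0186) = 0.1317
  (s,1): 0.02·log₂(0.2137) = -0.0445
  (s,2): 0.60·log₂(1.3021) = 0.2285
  (s,3): 0.10·log₂(0.6039) = -0.0728
Sum = 0.332 bits.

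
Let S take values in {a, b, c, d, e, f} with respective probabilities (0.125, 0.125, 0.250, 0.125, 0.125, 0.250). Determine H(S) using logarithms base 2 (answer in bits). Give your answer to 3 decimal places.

H(S) = −Σ p·log₂ p.
  −(0.125)·log₂(0.125) = 0.3750
  −(0.125)·log₂(0.125) = 0.3750
  −(0.250)·log₂(0.250) = 0.5000
  −(0.125)·log₂(0.125) = 0.3750
  −(0.125)·log₂(0.125) = 0.3750
  −(0.250)·log₂(0.250) = 0.5000
Sum: 0.3750 + 0.3750 + 0.5000 + 0.3750 + 0.3750 + 0.5000 = 2.500 bits.

2.500 bits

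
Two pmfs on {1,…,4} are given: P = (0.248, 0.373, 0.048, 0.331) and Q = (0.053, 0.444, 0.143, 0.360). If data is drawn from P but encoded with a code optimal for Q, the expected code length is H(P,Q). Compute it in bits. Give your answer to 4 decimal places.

H(P,Q) = −Σ p·log₂ q.
  −0.248·log₂(0.053) = 1.05099
  −0.373·log₂(0.444) = 0.43692
  −0.048·log₂(0.143) = 0.13468
  −0.331·log₂(0.360) = 0.48787
H(P,Q) = 2.1105 bits.

2.1105 bits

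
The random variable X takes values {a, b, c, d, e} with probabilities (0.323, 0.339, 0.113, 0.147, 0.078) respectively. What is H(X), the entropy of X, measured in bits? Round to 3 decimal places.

2.105 bits

H(X) = −Σ p·log₂ p.
  −(0.323)·log₂(0.323) = 0.5266
  −(0.339)·log₂(0.339) = 0.5291
  −(0.113)·log₂(0.113) = 0.3555
  −(0.147)·log₂(0.147) = 0.4066
  −(0.078)·log₂(0.078) = 0.2871
Sum: 0.5266 + 0.5291 + 0.3555 + 0.4066 + 0.2871 = 2.105 bits.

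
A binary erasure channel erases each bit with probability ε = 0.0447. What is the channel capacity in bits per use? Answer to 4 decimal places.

Binary erasure channel: capacity C = 1 − ε.
C = 1 − 0.0447 = 0.9553 bits per channel use.

0.9553 bits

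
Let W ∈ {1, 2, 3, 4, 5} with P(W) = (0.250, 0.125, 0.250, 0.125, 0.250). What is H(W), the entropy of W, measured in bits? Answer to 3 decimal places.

H(W) = −Σ p·log₂ p.
  −(0.250)·log₂(0.250) = 0.5000
  −(0.125)·log₂(0.125) = 0.3750
  −(0.250)·log₂(0.250) = 0.5000
  −(0.125)·log₂(0.125) = 0.3750
  −(0.250)·log₂(0.250) = 0.5000
Sum: 0.5000 + 0.3750 + 0.5000 + 0.3750 + 0.5000 = 2.250 bits.

2.250 bits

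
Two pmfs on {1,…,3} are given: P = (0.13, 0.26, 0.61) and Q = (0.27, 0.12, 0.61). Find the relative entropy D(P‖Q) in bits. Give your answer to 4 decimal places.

D(P‖Q) = Σ p·log₂(p/q).
  0.13·log₂(0.13/0.27) = -0.13708
  0.26·log₂(0.26/0.12) = 0.29002
  0.61·log₂(0.61/0.61) = 0.00000
D(P‖Q) = 0.1529 bits.

0.1529 bits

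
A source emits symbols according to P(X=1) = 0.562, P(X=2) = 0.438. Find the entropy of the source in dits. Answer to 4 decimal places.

0.2977 dits

H(X) = −Σ p·log₁₀ p.
  −(0.562)·log₁₀(0.562) = 0.14065
  −(0.438)·log₁₀(0.438) = 0.15703
Sum: 0.14065 + 0.15703 = 0.2977 dits.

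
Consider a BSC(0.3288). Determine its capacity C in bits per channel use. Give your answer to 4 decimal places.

Binary symmetric channel: C = 1 − h₂(ε) where h₂ is the binary entropy function.
h₂(0.3288) = −0.3288·log₂0.3288 − 0.6712·log₂0.6712 = 0.9137.
C = 1 − 0.9137 = 0.0863 bits per channel use.

0.0863 bits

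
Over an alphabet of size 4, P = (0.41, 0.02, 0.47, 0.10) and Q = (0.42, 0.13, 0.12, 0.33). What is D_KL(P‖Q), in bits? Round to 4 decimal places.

D(P‖Q) = Σ p·log₂(p/q).
  0.41·log₂(0.41/0.42) = -0.01425
  0.02·log₂(0.02/0.13) = -0.05401
  0.47·log₂(0.47/0.12) = 0.92572
  0.10·log₂(0.10/0.33) = -0.17225
D(P‖Q) = 0.6852 bits.

0.6852 bits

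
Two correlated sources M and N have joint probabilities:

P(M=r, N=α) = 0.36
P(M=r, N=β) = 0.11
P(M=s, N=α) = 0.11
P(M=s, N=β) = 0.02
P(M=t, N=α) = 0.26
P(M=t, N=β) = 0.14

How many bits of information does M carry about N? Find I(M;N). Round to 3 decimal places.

0.018 bits

Marginals: p(M) = (0.4700, 0.1300, 0.4000), p(N) = (0.7300, 0.2700).
I(M;N) = H(M) + H(N) − H(M,N).
H(M) = 1.4234, H(N) = 0.8415, H(M,N) = 2.2465.
I(M;N) = 1.4234 + 0.8415 − 2.2465 = 0.018 bits.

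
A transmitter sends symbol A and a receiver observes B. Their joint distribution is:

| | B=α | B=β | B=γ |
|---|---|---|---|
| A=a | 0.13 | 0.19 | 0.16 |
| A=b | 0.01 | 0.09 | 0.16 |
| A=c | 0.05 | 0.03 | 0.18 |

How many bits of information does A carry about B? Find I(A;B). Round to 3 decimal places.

0.122 bits

Marginals: p(A) = (0.4800, 0.2600, 0.2600), p(B) = (0.1900, 0.3100, 0.5000).
I(A;B) = H(A) + H(B) − H(A,B).
H(A) = 1.5188, H(B) = 1.4790, H(A,B) = 2.8762.
I(A;B) = 1.5188 + 1.4790 − 2.8762 = 0.122 bits.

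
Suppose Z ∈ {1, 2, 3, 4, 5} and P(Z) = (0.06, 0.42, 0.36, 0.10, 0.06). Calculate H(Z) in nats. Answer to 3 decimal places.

H(Z) = −Σ p·ln p.
  −(0.06)·ln(0.06) = 0.1688
  −(0.42)·ln(0.42) = 0.3644
  −(0.36)·ln(0.36) = 0.3678
  −(0.10)·ln(0.10) = 0.2303
  −(0.06)·ln(0.06) = 0.1688
Sum: 0.1688 + 0.3644 + 0.3678 + 0.2303 + 0.1688 = 1.300 nats.

1.300 nats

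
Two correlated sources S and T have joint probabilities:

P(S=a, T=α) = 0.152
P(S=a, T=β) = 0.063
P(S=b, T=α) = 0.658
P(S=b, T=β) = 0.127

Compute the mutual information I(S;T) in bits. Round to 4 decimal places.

0.0126 bits

Marginals: p(S) = (0.2150, 0.7850), p(T) = (0.8100, 0.1900).
I(S;T) = Σ p(x,y)·log₂[p(x,y)/(p(x)p(y))].
  (a,α): 0.152·log₂(0.8728) = -0.02983
  (a,β): 0.063·log₂(1.5422) = 0.03938
  (b,α): 0.658·log₂(1.0348) = 0.03251
  (b,β): 0.127·log₂(0.8515) = -0.02946
Sum = 0.0126 bits.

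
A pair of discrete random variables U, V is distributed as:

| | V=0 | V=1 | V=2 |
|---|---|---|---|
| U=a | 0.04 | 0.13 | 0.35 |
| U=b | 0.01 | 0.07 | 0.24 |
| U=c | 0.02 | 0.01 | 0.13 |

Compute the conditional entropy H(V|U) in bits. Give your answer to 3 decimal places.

Marginals: p(U) = (0.5200, 0.3200, 0.1600), p(V) = (0.0700, 0.2100, 0.7200).
H(V|U) = Σ p(U) · H(V|U=·).
  U=a: p=0.5200, H(V|U=a) = 1.1691
  U=b: p=0.3200, H(V|U=b) = 0.9472
  U=c: p=0.1600, H(V|U=c) = 0.8684
Weighted sum = 1.050 bits.

1.050 bits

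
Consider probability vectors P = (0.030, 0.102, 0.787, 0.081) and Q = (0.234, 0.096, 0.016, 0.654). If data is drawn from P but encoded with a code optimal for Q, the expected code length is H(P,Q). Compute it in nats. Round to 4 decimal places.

H(P,Q) = −Σ p·ln q.
  −0.030·ln(0.234) = 0.04357
  −0.102·ln(0.096) = 0.23903
  −0.787·ln(0.016) = 3.25438
  −0.081·ln(0.654) = 0.03440
H(P,Q) = 3.5714 nats.

3.5714 nats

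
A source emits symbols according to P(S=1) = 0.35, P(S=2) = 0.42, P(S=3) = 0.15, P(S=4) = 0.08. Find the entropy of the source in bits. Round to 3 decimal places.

H(S) = −Σ p·log₂ p.
  −(0.35)·log₂(0.35) = 0.5301
  −(0.42)·log₂(0.42) = 0.5256
  −(0.15)·log₂(0.15) = 0.4105
  −(0.08)·log₂(0.08) = 0.2915
Sum: 0.5301 + 0.5256 + 0.4105 + 0.2915 = 1.758 bits.

1.758 bits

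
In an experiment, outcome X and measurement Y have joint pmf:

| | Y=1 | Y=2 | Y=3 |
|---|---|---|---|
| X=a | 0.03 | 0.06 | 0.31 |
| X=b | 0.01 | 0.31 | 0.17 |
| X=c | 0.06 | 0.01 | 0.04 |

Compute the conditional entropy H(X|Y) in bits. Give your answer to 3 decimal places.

1.086 bits

Marginals: p(X) = (0.4000, 0.4900, 0.1100), p(Y) = (0.1000, 0.3800, 0.5200).
H(X|Y) = Σ p(Y) · H(X|Y=·).
  Y=1: p=0.1000, H(X|Y=1) = 1.2955
  Y=2: p=0.3800, H(X|Y=2) = 0.7982
  Y=3: p=0.5200, H(X|Y=3) = 1.2568
Weighted sum = 1.086 bits.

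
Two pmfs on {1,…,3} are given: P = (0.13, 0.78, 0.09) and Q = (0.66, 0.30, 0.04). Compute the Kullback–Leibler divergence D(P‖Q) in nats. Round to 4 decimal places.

D(P‖Q) = Σ p·ln(p/q).
  0.13·ln(0.13/0.66) = -0.21121
  0.78·ln(0.78/0.30) = 0.74530
  0.09·ln(0.09/0.04) = 0.07298
D(P‖Q) = 0.6071 nats.

0.6071 nats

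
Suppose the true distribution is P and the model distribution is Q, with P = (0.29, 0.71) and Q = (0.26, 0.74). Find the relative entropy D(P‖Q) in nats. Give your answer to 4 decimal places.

0.0023 nats

D(P‖Q) = Σ p·ln(p/q).
  0.29·ln(0.29/0.26) = 0.03167
  0.71·ln(0.71/0.74) = -0.02938
D(P‖Q) = 0.0023 nats.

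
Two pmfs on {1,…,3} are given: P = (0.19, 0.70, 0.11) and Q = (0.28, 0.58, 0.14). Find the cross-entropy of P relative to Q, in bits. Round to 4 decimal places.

1.2111 bits

H(P,Q) = −Σ p·log₂ q.
  −0.19·log₂(0.28) = 0.34894
  −0.70·log₂(0.58) = 0.55011
  −0.11·log₂(0.14) = 0.31202
H(P,Q) = 1.2111 bits.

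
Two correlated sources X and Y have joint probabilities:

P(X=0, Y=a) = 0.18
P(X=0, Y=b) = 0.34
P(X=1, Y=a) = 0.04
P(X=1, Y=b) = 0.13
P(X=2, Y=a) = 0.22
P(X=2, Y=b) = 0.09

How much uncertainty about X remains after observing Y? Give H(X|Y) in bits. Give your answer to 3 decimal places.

1.347 bits

Marginals: p(X) = (0.5200, 0.1700, 0.3100), p(Y) = (0.4400, 0.5600).
H(X|Y) = Σ p(Y) · H(X|Y=·).
  Y=a: p=0.4400, H(X|Y=a) = 1.3420
  Y=b: p=0.5600, H(X|Y=b) = 1.3501
Weighted sum = 1.347 bits.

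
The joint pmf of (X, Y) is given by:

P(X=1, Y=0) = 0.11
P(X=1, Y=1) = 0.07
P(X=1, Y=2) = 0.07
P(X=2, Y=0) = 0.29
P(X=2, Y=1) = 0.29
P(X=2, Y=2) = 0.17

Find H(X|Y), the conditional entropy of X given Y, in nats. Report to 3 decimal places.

0.557 nats

Marginals: p(X) = (0.2500, 0.7500), p(Y) = (0.4000, 0.3600, 0.2400).
H(X|Y) = Σ p(Y) · H(X|Y=·).
  Y=0: p=0.4000, H(X|Y=0) = 0.5882
  Y=1: p=0.3600, H(X|Y=1) = 0.4926
  Y=2: p=0.2400, H(X|Y=2) = 0.6036
Weighted sum = 0.557 nats.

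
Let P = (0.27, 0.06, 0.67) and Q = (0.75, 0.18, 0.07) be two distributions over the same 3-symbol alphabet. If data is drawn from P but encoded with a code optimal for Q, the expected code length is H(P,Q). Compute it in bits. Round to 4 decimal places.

2.8310 bits

H(P,Q) = −Σ p·log₂ q.
  −0.27·log₂(0.75) = 0.11206
  −0.06·log₂(0.18) = 0.14844
  −0.67·log₂(0.07) = 2.57046
H(P,Q) = 2.8310 bits.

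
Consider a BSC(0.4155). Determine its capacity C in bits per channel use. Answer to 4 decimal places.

Binary symmetric channel: C = 1 − h₂(ε) where h₂ is the binary entropy function.
h₂(0.4155) = −0.4155·log₂0.4155 − 0.5845·log₂0.5845 = 0.9793.
C = 1 − 0.9793 = 0.0207 bits per channel use.

0.0207 bits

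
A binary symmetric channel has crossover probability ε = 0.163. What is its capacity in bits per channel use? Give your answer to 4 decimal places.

Binary symmetric channel: C = 1 − h₂(ε) where h₂ is the binary entropy function.
h₂(0.163) = −0.163·log₂0.163 − 0.837·log₂0.837 = 0.6414.
C = 1 − 0.6414 = 0.3586 bits per channel use.

0.3586 bits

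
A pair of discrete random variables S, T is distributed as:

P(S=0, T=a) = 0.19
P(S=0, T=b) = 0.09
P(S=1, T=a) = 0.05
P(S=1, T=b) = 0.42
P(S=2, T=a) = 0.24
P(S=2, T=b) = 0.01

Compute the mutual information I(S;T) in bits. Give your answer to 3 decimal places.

Marginals: p(S) = (0.2800, 0.4700, 0.2500), p(T) = (0.4800, 0.5200).
I(S;T) = H(S) + H(T) − H(S,T).
H(S) = 1.5262, H(T) = 0.9988, H(S,T) = 2.0702.
I(S;T) = 1.5262 + 0.9988 − 2.0702 = 0.455 bits.

0.455 bits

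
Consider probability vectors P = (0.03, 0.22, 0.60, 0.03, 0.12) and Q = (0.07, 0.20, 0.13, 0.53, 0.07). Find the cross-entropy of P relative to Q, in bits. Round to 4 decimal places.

2.8798 bits

H(P,Q) = −Σ p·log₂ q.
  −0.03·log₂(0.07) = 0.11510
  −0.22·log₂(0.20) = 0.51082
  −0.60·log₂(0.13) = 1.76605
  −0.03·log₂(0.53) = 0.02748
  −0.12·log₂(0.07) = 0.46038
H(P,Q) = 2.8798 bits.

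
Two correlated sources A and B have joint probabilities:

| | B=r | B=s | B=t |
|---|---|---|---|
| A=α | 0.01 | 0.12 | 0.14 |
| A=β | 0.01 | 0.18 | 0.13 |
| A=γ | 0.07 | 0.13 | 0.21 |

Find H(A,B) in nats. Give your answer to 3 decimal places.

1.975 nats

H(A,B) = −Σ p(x,y)·ln p(x,y) over all 9 cells.
  cell (α,r): −0.01·ln0.01 = 0.0461
  cell (α,s): −0.12·ln0.12 = 0.2544
  cell (α,t): −0.14·ln0.14 = 0.2753
  cell (β,r): −0.01·ln0.01 = 0.0461
  cell (β,s): −0.18·ln0.18 = 0.3087
  cell (β,t): −0.13·ln0.13 = 0.2652
  cell (γ,r): −0.07·ln0.07 = 0.1861
  cell (γ,s): −0.13·ln0.13 = 0.2652
  cell (γ,t): −0.21·ln0.21 = 0.3277
Sum = 1.975 nats.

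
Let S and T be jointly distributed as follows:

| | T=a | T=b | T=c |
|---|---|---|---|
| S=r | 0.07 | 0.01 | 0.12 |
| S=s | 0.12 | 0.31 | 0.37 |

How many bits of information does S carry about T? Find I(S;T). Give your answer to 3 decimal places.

Marginals: p(S) = (0.2000, 0.8000), p(T) = (0.1900, 0.3200, 0.4900).
I(S;T) = Σ p(x,y)·log₂[p(x,y)/(p(x)p(y))].
  (r,a): 0.07·log₂(1.8421) = 0.0617
  (r,b): 0.01·log₂(0.1562) = -0.0268
  (r,c): 0.12·log₂(1.2245) = 0.0351
  (s,a): 0.12·log₂(0.7895) = -0.0409
  (s,b): 0.31·log₂(1.2109) = 0.0856
  (s,c): 0.37·log₂(0.9439) = -0.0308
Sum = 0.084 bits.

0.084 bits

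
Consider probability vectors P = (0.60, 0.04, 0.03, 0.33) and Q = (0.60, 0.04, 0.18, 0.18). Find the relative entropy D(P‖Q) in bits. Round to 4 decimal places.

0.2110 bits

D(P‖Q) = Σ p·log₂(p/q).
  0.60·log₂(0.60/0.60) = 0.00000
  0.04·log₂(0.04/0.04) = 0.00000
  0.03·log₂(0.03/0.18) = -0.07755
  0.33·log₂(0.33/0.18) = 0.28857
D(P‖Q) = 0.2110 bits.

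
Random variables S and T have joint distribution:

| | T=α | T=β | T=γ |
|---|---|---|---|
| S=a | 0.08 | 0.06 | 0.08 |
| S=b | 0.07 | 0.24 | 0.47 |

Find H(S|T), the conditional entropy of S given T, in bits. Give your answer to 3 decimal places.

0.695 bits

Marginals: p(S) = (0.2200, 0.7800), p(T) = (0.1500, 0.3000, 0.5500).
H(S|T) = Σ p(T) · H(S|T=·).
  T=α: p=0.1500, H(S|T=α) = 0.9968
  T=β: p=0.3000, H(S|T=β) = 0.7219
  T=γ: p=0.5500, H(S|T=γ) = 0.5983
Weighted sum = 0.695 bits.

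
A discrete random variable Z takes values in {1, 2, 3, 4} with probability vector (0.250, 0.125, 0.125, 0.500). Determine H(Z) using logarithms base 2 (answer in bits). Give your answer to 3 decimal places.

1.750 bits

H(Z) = −Σ p·log₂ p.
  −(0.250)·log₂(0.250) = 0.5000
  −(0.125)·log₂(0.125) = 0.3750
  −(0.125)·log₂(0.125) = 0.3750
  −(0.500)·log₂(0.500) = 0.5000
Sum: 0.5000 + 0.3750 + 0.3750 + 0.5000 = 1.750 bits.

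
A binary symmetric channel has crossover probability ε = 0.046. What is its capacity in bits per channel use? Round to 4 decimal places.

0.7308 bits

Binary symmetric channel: C = 1 − h₂(ε) where h₂ is the binary entropy function.
h₂(0.046) = −0.046·log₂0.046 − 0.954·log₂0.954 = 0.2692.
C = 1 − 0.2692 = 0.7308 bits per channel use.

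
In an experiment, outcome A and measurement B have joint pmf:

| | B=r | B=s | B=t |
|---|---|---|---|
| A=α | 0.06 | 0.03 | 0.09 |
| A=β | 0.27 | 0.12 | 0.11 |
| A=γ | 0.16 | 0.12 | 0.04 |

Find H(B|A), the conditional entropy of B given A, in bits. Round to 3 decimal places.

Chain rule: H(B|A) = H(A,B) − H(A).
Marginals: p(A) = (0.1800, 0.5000, 0.3200), p(B) = (0.4900, 0.2700, 0.2400).
H(A,B) = 2.9112 bits; H(A) = 1.4713 bits.
H(B|A) = 2.9112 − 1.4713 = 1.440 bits.

1.440 bits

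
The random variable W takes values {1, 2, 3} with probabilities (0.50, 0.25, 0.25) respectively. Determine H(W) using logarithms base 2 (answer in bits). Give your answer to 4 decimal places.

1.5000 bits

H(W) = −Σ p·log₂ p.
  −(0.50)·log₂(0.50) = 0.50000
  −(0.25)·log₂(0.25) = 0.50000
  −(0.25)·log₂(0.25) = 0.50000
Sum: 0.50000 + 0.50000 + 0.50000 = 1.5000 bits.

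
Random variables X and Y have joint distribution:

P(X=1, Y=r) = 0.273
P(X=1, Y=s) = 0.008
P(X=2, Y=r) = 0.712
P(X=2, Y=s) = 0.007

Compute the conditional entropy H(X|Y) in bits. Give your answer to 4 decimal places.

0.8537 bits

Marginals: p(X) = (0.2810, 0.7190), p(Y) = (0.9850, 0.0150).
H(X|Y) = Σ p(Y) · H(X|Y=·).
  Y=r: p=0.9850, H(X|Y=r) = 0.8515
  Y=s: p=0.0150, H(X|Y=s) = 0.9968
Weighted sum = 0.8537 bits.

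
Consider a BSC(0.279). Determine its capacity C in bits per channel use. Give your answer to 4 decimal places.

0.1459 bits

Binary symmetric channel: C = 1 − h₂(ε) where h₂ is the binary entropy function.
h₂(0.279) = −0.279·log₂0.279 − 0.721·log₂0.721 = 0.8541.
C = 1 − 0.8541 = 0.1459 bits per channel use.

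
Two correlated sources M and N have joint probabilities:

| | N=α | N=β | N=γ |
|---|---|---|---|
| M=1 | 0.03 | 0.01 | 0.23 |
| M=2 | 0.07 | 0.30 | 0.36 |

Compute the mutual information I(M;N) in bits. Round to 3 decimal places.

0.120 bits

Marginals: p(M) = (0.2700, 0.7300), p(N) = (0.1000, 0.3100, 0.5900).
I(M;N) = Σ p(x,y)·log₂[p(x,y)/(p(x)p(y))].
  (1,α): 0.03·log₂(1.1111) = 0.0046
  (1,β): 0.01·log₂(0.1195) = -0.0307
  (1,γ): 0.23·log₂(1.4438) = 0.1219
  (2,α): 0.07·log₂(0.9589) = -0.0042
  (2,β): 0.30·log₂(1.3257) = 0.1220
  (2,γ): 0.36·log₂(0.8358) = -0.0931
Sum = 0.120 bits.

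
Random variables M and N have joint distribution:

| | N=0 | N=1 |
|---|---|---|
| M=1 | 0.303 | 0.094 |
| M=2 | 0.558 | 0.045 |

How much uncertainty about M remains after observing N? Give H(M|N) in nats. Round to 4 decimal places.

Chain rule: H(M|N) = H(M,N) − H(N).
Marginals: p(M) = (0.3970, 0.6030), p(N) = (0.8610, 0.1390).
H(M,N) = 1.0491 nats; H(N) = 0.4031 nats.
H(M|N) = 1.0491 − 0.4031 = 0.6460 nats.

0.6460 nats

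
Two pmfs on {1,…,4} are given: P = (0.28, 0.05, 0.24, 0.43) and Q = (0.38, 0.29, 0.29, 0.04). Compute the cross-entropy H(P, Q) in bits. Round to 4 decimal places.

H(P,Q) = −Σ p·log₂ q.
  −0.28·log₂(0.38) = 0.39086
  −0.05·log₂(0.29) = 0.08929
  −0.24·log₂(0.29) = 0.42861
  −0.43·log₂(0.04) = 1.99686
H(P,Q) = 2.9056 bits.

2.9056 bits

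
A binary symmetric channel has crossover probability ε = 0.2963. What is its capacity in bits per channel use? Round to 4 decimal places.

0.1233 bits

Binary symmetric channel: C = 1 − h₂(ε) where h₂ is the binary entropy function.
h₂(0.2963) = −0.2963·log₂0.2963 − 0.7037·log₂0.7037 = 0.8767.
C = 1 − 0.8767 = 0.1233 bits per channel use.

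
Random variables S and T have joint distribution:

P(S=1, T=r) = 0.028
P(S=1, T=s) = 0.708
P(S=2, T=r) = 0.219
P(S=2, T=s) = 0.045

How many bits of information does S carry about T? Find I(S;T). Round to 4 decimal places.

0.4609 bits

Marginals: p(S) = (0.7360, 0.2640), p(T) = (0.2470, 0.7530).
I(S;T) = Σ p(x,y)·log₂[p(x,y)/(p(x)p(y))].
  (1,r): 0.028·log₂(0.1540) = -0.07557
  (1,s): 0.708·log₂(1.2775) = 0.25015
  (2,r): 0.219·log₂(3.3585) = 0.38277
  (2,s): 0.045·log₂(0.2264) = -0.09645
Sum = 0.4609 bits.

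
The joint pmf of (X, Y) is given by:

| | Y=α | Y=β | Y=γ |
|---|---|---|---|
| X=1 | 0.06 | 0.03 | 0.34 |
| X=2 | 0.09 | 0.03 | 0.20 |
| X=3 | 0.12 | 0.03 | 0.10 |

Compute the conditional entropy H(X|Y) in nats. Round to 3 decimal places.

1.019 nats

Marginals: p(X) = (0.4300, 0.3200, 0.2500), p(Y) = (0.2700, 0.0900, 0.6400).
H(X|Y) = Σ p(Y) · H(X|Y=·).
  Y=α: p=0.2700, H(X|Y=α) = 1.0609
  Y=β: p=0.0900, H(X|Y=β) = 1.0986
  Y=γ: p=0.6400, H(X|Y=γ) = 0.9896
Weighted sum = 1.019 nats.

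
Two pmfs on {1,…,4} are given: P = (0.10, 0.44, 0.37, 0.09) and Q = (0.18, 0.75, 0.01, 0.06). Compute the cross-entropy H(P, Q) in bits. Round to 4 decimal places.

3.2535 bits

H(P,Q) = −Σ p·log₂ q.
  −0.10·log₂(0.18) = 0.24739
  −0.44·log₂(0.75) = 0.18262
  −0.37·log₂(0.01) = 2.45823
  −0.09·log₂(0.06) = 0.36530
H(P,Q) = 3.2535 bits.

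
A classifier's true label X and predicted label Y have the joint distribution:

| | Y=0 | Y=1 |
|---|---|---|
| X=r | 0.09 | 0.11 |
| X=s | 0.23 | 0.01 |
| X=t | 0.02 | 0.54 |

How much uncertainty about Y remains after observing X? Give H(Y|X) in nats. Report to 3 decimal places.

Chain rule: H(Y|X) = H(X,Y) − H(X).
Marginals: p(X) = (0.2000, 0.2400, 0.5600), p(Y) = (0.3400, 0.6600).
H(X,Y) = 1.2546 nats; H(X) = 0.9891 nats.
H(Y|X) = 1.2546 − 0.9891 = 0.265 nats.

0.265 nats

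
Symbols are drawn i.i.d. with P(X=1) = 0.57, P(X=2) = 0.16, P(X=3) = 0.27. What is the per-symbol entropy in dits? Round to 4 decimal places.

H(X) = −Σ p·log₁₀ p.
  −(0.57)·log₁₀(0.57) = 0.13915
  −(0.16)·log₁₀(0.16) = 0.12734
  −(0.27)·log₁₀(0.27) = 0.15353
Sum: 0.13915 + 0.12734 + 0.15353 = 0.4200 dits.

0.4200 dits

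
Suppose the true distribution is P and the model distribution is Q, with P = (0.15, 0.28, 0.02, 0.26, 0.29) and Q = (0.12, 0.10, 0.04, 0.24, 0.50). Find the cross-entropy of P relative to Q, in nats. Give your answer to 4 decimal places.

H(P,Q) = −Σ p·ln q.
  −0.15·ln(0.12) = 0.31804
  −0.28·ln(0.10) = 0.64472
  −0.02·ln(0.04) = 0.06438
  −0.26·ln(0.24) = 0.37105
  −0.29·ln(0.50) = 0.20101
H(P,Q) = 1.5992 nats.

1.5992 nats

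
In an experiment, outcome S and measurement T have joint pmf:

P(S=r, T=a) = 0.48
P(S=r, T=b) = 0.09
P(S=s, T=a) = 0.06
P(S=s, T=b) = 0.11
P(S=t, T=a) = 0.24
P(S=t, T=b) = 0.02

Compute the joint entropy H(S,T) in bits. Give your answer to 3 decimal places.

2.022 bits

H(S,T) = −Σ p(x,y)·log₂ p(x,y) over all 6 cells.
  cell (r,a): −0.48·log₂0.48 = 0.5083
  cell (r,b): −0.09·log₂0.09 = 0.3127
  cell (s,a): −0.06·log₂0.06 = 0.2435
  cell (s,b): −0.11·log₂0.11 = 0.3503
  cell (t,a): −0.24·log₂0.24 = 0.4941
  cell (t,b): −0.02·log₂0.02 = 0.1129
Sum = 2.022 bits.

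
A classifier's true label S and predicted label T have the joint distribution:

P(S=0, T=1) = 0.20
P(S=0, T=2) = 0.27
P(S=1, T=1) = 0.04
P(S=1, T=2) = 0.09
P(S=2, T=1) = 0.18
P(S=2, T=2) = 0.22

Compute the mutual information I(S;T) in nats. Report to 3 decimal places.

0.004 nats

Marginals: p(S) = (0.4700, 0.1300, 0.4000), p(T) = (0.4200, 0.5800).
I(S;T) = H(S) + H(T) − H(S,T).
H(S) = 0.9866, H(T) = 0.6803, H(S,T) = 1.6626.
I(S;T) = 0.9866 + 0.6803 − 1.6626 = 0.004 nats.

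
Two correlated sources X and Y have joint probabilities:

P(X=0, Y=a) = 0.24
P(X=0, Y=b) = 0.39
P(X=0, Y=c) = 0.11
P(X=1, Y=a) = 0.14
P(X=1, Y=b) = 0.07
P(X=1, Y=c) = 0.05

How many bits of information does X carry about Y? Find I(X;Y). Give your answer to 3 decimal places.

Marginals: p(X) = (0.7400, 0.2600), p(Y) = (0.3800, 0.4600, 0.1600).
I(X;Y) = H(X) + H(Y) − H(X,Y).
H(X) = 0.8267, H(Y) = 1.4688, H(X,Y) = 2.2560.
I(X;Y) = 0.8267 + 1.4688 − 2.2560 = 0.040 bits.

0.040 bits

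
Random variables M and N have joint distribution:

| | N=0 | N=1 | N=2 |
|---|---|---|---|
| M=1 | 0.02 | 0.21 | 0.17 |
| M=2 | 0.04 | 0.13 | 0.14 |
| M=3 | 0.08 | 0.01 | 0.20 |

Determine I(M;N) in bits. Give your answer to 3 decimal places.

Marginals: p(M) = (0.4000, 0.3100, 0.2900), p(N) = (0.1400, 0.3500, 0.5100).
I(M;N) = Σ p(x,y)·log₂[p(x,y)/(p(x)p(y))].
  (1,0): 0.02·log₂(0.3571) = -0.0297
  (1,1): 0.21·log₂(1.5000) = 0.1228
  (1,2): 0.17·log₂(0.8333) = -0.0447
  (2,0): 0.04·log₂(0.9217) = -0.0047
  (2,1): 0.13·log₂(1.1982) = 0.0339
  (2,2): 0.14·log₂(0.8855) = -0.0246
  (3,0): 0.08·log₂(1.9704) = 0.0783
  (3,1): 0.01·log₂(0.0985) = -0.0334
  (3,2): 0.20·log₂(1.3523) = 0.0871
Sum = 0.185 bits.

0.185 bits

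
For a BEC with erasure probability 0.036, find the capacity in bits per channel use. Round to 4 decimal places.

Binary erasure channel: capacity C = 1 − ε.
C = 1 − 0.036 = 0.9640 bits per channel use.

0.9640 bits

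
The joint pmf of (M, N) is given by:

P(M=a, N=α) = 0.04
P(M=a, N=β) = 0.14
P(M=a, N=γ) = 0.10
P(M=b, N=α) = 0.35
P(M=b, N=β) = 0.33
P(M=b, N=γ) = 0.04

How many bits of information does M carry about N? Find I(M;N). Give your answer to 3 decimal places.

0.136 bits

Marginals: p(M) = (0.2800, 0.7200), p(N) = (0.3900, 0.4700, 0.1400).
I(M;N) = H(M) + H(N) − H(M,N).
H(M) = 0.8555, H(N) = 1.4389, H(M,N) = 2.1587.
I(M;N) = 0.8555 + 1.4389 − 2.1587 = 0.136 bits.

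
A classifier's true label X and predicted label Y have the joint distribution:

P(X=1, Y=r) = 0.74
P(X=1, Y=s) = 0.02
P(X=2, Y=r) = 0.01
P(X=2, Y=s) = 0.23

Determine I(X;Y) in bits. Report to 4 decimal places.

Marginals: p(X) = (0.7600, 0.2400), p(Y) = (0.7500, 0.2500).
I(X;Y) = Σ p(x,y)·log₂[p(x,y)/(p(x)p(y))].
  (1,r): 0.74·log₂(1.2982) = 0.27866
  (1,s): 0.02·log₂(0.1053) = -0.06496
  (2,r): 0.01·log₂(0.0556) = -0.04170
  (2,s): 0.23·log₂(3.8333) = 0.44588
Sum = 0.6179 bits.

0.6179 bits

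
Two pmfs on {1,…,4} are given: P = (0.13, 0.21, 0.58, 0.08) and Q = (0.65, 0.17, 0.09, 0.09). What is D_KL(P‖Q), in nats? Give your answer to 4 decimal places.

0.9064 nats

D(P‖Q) = Σ p·ln(p/q).
  0.13·ln(0.13/0.65) = -0.20923
  0.21·ln(0.21/0.17) = 0.04437
  0.58·ln(0.58/0.09) = 1.08067
  0.08·ln(0.08/0.09) = -0.00942
D(P‖Q) = 0.9064 nats.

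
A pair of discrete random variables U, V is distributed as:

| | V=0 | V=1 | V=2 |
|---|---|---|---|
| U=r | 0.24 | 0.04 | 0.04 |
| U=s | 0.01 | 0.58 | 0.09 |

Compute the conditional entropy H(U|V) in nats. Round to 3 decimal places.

Marginals: p(U) = (0.3200, 0.6800), p(V) = (0.2500, 0.6200, 0.1300).
H(U|V) = Σ p(V) · H(U|V=·).
  V=0: p=0.2500, H(U|V=0) = 0.1679
  V=1: p=0.6200, H(U|V=1) = 0.2392
  V=2: p=0.1300, H(U|V=2) = 0.6172
Weighted sum = 0.271 nats.

0.271 nats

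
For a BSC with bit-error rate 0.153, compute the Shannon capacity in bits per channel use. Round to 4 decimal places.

Binary symmetric channel: C = 1 − h₂(ε) where h₂ is the binary entropy function.
h₂(0.153) = −0.153·log₂0.153 − 0.847·log₂0.847 = 0.6173.
C = 1 − 0.6173 = 0.3827 bits per channel use.

0.3827 bits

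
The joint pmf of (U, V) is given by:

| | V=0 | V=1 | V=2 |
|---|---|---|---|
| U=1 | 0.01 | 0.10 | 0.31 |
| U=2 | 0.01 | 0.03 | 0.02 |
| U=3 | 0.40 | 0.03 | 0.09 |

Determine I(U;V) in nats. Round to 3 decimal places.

Marginals: p(U) = (0.4200, 0.0600, 0.5200), p(V) = (0.4200, 0.1600, 0.4200).
I(U;V) = H(U) + H(V) − H(U,V).
H(U) = 0.8732, H(V) = 1.0219, H(U,V) = 1.5573.
I(U;V) = 0.8732 + 1.0219 − 1.5573 = 0.338 nats.

0.338 nats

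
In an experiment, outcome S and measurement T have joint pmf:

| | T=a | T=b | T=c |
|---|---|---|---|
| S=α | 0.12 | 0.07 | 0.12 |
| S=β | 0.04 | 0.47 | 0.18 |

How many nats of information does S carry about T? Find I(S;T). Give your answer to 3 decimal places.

0.119 nats

Marginals: p(S) = (0.3100, 0.6900), p(T) = (0.1600, 0.5400, 0.3000).
I(S;T) = H(S) + H(T) − H(S,T).
H(S) = 0.6191, H(T) = 0.9871, H(S,T) = 1.4873.
I(S;T) = 0.6191 + 0.9871 − 1.4873 = 0.119 nats.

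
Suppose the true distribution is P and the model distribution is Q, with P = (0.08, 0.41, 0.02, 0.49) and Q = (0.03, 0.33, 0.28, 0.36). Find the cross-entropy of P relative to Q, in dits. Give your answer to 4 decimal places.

H(P,Q) = −Σ p·log₁₀ q.
  −0.08·log₁₀(0.03) = 0.12183
  −0.41·log₁₀(0.33) = 0.19741
  −0.02·log₁₀(0.28) = 0.01106
  −0.49·log₁₀(0.36) = 0.21741
H(P,Q) = 0.5477 dits.

0.5477 dits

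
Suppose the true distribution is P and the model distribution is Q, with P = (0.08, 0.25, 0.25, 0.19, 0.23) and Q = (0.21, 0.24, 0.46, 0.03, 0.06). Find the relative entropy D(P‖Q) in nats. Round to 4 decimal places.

0.4403 nats

D(P‖Q) = Σ p·ln(p/q).
  0.08·ln(0.08/0.21) = -0.07721
  0.25·ln(0.25/0.24) = 0.01021
  0.25·ln(0.25/0.46) = -0.15244
  0.19·ln(0.19/0.03) = 0.35071
  0.23·ln(0.23/0.06) = 0.30906
D(P‖Q) = 0.4403 nats.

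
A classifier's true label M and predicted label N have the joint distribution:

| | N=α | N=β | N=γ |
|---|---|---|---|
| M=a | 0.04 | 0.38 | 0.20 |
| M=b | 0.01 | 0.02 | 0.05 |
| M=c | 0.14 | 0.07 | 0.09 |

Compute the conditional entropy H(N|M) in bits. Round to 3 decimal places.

Marginals: p(M) = (0.6200, 0.0800, 0.3000), p(N) = (0.1900, 0.4700, 0.3400).
H(N|M) = Σ p(M) · H(N|M=·).
  M=a: p=0.6200, H(N|M=a) = 1.2145
  M=b: p=0.0800, H(N|M=b) = 1.2988
  M=c: p=0.3000, H(N|M=c) = 1.5241
Weighted sum = 1.314 bits.

1.314 bits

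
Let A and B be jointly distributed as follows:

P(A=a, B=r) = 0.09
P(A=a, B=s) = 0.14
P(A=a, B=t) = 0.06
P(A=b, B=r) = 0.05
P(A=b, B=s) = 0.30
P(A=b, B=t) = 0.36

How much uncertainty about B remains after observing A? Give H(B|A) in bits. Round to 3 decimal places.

1.352 bits

Marginals: p(A) = (0.2900, 0.7100), p(B) = (0.1400, 0.4400, 0.4200).
H(B|A) = Σ p(A) · H(B|A=·).
  A=a: p=0.2900, H(B|A=a) = 1.5014
  A=b: p=0.7100, H(B|A=b) = 1.2915
Weighted sum = 1.352 bits.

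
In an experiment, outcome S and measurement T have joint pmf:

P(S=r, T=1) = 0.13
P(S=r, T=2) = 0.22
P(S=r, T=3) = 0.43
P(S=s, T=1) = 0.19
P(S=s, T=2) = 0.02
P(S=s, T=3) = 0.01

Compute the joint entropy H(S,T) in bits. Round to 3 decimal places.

H(S,T) = −Σ p(x,y)·log₂ p(x,y) over all 6 cells.
  cell (r,1): −0.13·log₂0.13 = 0.3826
  cell (r,2): −0.22·log₂0.22 = 0.4806
  cell (r,3): −0.43·log₂0.43 = 0.5236
  cell (s,1): −0.19·log₂0.19 = 0.4552
  cell (s,2): −0.02·log₂0.02 = 0.1129
  cell (s,3): −0.01·log₂0.01 = 0.0664
Sum = 2.021 bits.

2.021 bits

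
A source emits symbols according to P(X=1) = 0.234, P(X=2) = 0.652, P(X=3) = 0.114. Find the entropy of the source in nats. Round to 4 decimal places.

0.8663 nats

H(X) = −Σ p·ln p.
  −(0.234)·ln(0.234) = 0.33987
  −(0.652)·ln(0.652) = 0.27887
  −(0.114)·ln(0.114) = 0.24756
Sum: 0.33987 + 0.27887 + 0.24756 = 0.8663 nats.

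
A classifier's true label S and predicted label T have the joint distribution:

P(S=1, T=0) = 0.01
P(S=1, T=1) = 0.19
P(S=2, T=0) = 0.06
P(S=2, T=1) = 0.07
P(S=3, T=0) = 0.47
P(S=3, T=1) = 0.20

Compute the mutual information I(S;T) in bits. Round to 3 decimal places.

0.219 bits

Marginals: p(S) = (0.2000, 0.1300, 0.6700), p(T) = (0.5400, 0.4600).
I(S;T) = Σ p(x,y)·log₂[p(x,y)/(p(x)p(y))].
  (1,0): 0.01·log₂(0.0926) = -0.0343
  (1,1): 0.19·log₂(2.0652) = 0.1988
  (2,0): 0.06·log₂(0.8547) = -0.0136
  (2,1): 0.07·log₂(1.1706) = 0.0159
  (3,0): 0.47·log₂(1.2991) = 0.1774
  (3,1): 0.20·log₂(0.6489) = -0.1248
Sum = 0.219 bits.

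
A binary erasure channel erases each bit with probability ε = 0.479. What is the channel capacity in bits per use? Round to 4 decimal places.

Binary erasure channel: capacity C = 1 − ε.
C = 1 − 0.479 = 0.5210 bits per channel use.

0.5210 bits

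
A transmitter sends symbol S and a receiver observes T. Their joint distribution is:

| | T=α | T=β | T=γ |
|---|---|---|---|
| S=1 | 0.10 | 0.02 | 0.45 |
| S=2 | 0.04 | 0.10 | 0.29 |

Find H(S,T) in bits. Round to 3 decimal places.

1.999 bits

H(S,T) = −Σ p(x,y)·log₂ p(x,y) over all 6 cells.
  cell (1,α): −0.10·log₂0.10 = 0.3322
  cell (1,β): −0.02·log₂0.02 = 0.1129
  cell (1,γ): −0.45·log₂0.45 = 0.5184
  cell (2,α): −0.04·log₂0.04 = 0.1858
  cell (2,β): −0.10·log₂0.10 = 0.3322
  cell (2,γ): −0.29·log₂0.29 = 0.5179
Sum = 1.999 bits.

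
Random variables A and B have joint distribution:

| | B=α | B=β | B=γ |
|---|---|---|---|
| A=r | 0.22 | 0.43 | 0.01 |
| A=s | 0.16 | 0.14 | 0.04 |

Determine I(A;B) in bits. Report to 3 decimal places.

Marginals: p(A) = (0.6600, 0.3400), p(B) = (0.3800, 0.5700, 0.0500).
I(A;B) = Σ p(x,y)·log₂[p(x,y)/(p(x)p(y))].
  (r,α): 0.22·log₂(0.8772) = -0.0416
  (r,β): 0.43·log₂(1.1430) = 0.0829
  (r,γ): 0.01·log₂(0.3030) = -0.0172
  (s,α): 0.16·log₂(1.2384) = 0.0494
  (s,β): 0.14·log₂(0.7224) = -0.0657
  (s,γ): 0.04·log₂(2.3529) = 0.0494
Sum = 0.057 bits.

0.057 bits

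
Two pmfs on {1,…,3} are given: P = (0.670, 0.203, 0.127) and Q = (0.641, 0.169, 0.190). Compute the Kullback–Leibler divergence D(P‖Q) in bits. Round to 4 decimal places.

0.0226 bits

D(P‖Q) = Σ p·log₂(p/q).
  0.670·log₂(0.670/0.641) = 0.04277
  0.203·log₂(0.203/0.169) = 0.05368
  0.127·log₂(0.127/0.190) = -0.07381
D(P‖Q) = 0.0226 bits.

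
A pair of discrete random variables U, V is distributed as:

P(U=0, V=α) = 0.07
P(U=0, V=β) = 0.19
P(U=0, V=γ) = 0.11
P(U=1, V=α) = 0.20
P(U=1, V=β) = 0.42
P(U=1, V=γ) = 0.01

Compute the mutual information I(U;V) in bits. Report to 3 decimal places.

0.132 bits

Marginals: p(U) = (0.3700, 0.6300), p(V) = (0.2700, 0.6100, 0.1200).
I(U;V) = Σ p(x,y)·log₂[p(x,y)/(p(x)p(y))].
  (0,α): 0.07·log₂(0.7007) = -0.0359
  (0,β): 0.19·log₂(0.8418) = -0.0472
  (0,γ): 0.11·log₂(2.4775) = 0.1440
  (1,α): 0.20·log₂(1.1758) = 0.0467
  (1,β): 0.42·log₂(1.0929) = 0.0538
  (1,γ): 0.01·log₂(0.1323) = -0.0292
Sum = 0.132 bits.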